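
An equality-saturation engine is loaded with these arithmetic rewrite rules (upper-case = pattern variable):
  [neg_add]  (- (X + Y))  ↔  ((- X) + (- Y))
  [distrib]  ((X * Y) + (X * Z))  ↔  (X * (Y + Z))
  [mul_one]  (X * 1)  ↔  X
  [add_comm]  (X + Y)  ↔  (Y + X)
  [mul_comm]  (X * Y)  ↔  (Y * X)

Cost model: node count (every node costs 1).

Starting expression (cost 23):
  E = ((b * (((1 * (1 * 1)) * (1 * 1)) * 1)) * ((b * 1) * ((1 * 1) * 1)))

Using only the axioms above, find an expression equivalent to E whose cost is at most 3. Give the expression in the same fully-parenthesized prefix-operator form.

(b * b)   [cost 3]

step 1: mul_one (→) rewrites (1 * 1) into 1, now ((b * (((1 * 1) * (1 * 1)) * 1)) * ((b * 1) * ((1 * 1) * 1)))
step 2: mul_one (→) rewrites (((1 * 1) * (1 * 1)) * 1) into ((1 * 1) * (1 * 1)), now ((b * ((1 * 1) * (1 * 1))) * ((b * 1) * ((1 * 1) * 1)))
step 3: mul_one (→) rewrites (1 * 1) into 1, now ((b * (1 * (1 * 1))) * ((b * 1) * ((1 * 1) * 1)))
step 4: mul_one (→) rewrites (1 * 1) into 1, now ((b * (1 * (1 * 1))) * ((b * 1) * (1 * 1)))
step 5: mul_one (→) rewrites (1 * 1) into 1, now ((b * (1 * 1)) * ((b * 1) * (1 * 1)))
step 6: mul_one (→) rewrites (1 * 1) into 1, now ((b * 1) * ((b * 1) * (1 * 1)))
step 7: mul_one (→) rewrites (1 * 1) into 1, now ((b * 1) * ((b * 1) * 1))
step 8: mul_one (→) rewrites (b * 1) into b, now (b * ((b * 1) * 1))
step 9: mul_one (→) rewrites (b * 1) into b, now (b * (b * 1))
step 10: mul_one (→) rewrites (b * 1) into b, reaching cost 3 (bound 3)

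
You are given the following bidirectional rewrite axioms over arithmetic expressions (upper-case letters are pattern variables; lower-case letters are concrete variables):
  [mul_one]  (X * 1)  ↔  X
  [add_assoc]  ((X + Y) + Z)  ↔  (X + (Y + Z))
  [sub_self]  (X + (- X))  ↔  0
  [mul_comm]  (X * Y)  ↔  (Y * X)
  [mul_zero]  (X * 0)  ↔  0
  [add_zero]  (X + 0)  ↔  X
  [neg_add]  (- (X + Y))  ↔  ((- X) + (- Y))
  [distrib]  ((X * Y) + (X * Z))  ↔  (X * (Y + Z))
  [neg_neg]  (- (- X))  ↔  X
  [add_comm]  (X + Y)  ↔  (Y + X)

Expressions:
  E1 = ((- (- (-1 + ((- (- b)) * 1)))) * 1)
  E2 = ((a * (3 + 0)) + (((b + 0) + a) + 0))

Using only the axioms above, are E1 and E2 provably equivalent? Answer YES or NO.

The axioms are sound identities: if E1 ↔* E2 then E1 and E2 evaluate identically under any assignment.
Under a=0, b=0: E1 evaluates to -1, E2 to 0. Distinct ⇒ no rewrite sequence connects them.

NO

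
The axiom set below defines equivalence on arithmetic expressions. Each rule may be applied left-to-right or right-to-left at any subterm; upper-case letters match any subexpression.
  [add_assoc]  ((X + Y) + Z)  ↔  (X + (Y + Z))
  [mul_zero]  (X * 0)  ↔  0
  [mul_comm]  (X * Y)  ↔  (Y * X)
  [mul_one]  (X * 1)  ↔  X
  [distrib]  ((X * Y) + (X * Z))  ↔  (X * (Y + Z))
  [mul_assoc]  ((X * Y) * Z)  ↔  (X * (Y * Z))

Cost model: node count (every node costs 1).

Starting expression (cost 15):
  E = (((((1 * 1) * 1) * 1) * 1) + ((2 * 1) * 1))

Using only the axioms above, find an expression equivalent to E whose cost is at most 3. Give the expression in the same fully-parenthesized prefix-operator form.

(1) (((1 * 1) * 1) * 1)  =[mul_one →]=  ((1 * 1) * 1)    ⊢ ((((1 * 1) * 1) * 1) + ((2 * 1) * 1))
(2) ((2 * 1) * 1)  =[mul_one →]=  (2 * 1)    ⊢ ((((1 * 1) * 1) * 1) + (2 * 1))
(3) (1 * 1)  =[mul_one →]=  1    ⊢ (((1 * 1) * 1) + (2 * 1))
(4) (1 * 1)  =[mul_one →]=  1    ⊢ ((1 * 1) + (2 * 1))
(5) (2 * 1)  =[mul_one →]=  2    ⊢ ((1 * 1) + 2)
(6) (1 * 1)  =[mul_one →]=  1    ⊢ cost 3, within 3

(1 + 2)   [cost 3]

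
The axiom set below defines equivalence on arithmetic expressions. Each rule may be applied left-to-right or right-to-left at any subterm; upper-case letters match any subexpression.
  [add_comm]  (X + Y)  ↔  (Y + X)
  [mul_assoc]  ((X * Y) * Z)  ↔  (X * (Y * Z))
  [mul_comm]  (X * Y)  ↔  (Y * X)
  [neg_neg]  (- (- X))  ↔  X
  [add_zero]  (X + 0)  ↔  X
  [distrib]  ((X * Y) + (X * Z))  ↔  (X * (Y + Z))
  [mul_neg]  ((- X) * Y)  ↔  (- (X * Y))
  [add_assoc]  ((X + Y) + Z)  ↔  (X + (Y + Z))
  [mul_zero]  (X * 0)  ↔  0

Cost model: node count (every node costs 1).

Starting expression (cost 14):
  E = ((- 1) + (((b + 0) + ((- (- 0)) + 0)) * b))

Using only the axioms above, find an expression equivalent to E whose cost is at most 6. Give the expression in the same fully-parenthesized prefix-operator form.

(1) (- (- 0))  =[neg_neg →]=  0    ⊢ ((- 1) + (((b + 0) + (0 + 0)) * b))
(2) (0 + 0)  =[add_zero →]=  0    ⊢ ((- 1) + (((b + 0) + 0) * b))
(3) (b + 0)  =[add_zero →]=  b    ⊢ ((- 1) + ((b + 0) * b))
(4) ((- 1) + ((b + 0) * b))  =[add_comm →]=  (((b + 0) * b) + (- 1))
(5) ((b + 0) * b)  =[mul_comm →]=  (b * (b + 0))    ⊢ ((b * (b + 0)) + (- 1))
(6) (b + 0)  =[add_zero →]=  b    ⊢ cost 6, within 6

((b * b) + (- 1))   [cost 6]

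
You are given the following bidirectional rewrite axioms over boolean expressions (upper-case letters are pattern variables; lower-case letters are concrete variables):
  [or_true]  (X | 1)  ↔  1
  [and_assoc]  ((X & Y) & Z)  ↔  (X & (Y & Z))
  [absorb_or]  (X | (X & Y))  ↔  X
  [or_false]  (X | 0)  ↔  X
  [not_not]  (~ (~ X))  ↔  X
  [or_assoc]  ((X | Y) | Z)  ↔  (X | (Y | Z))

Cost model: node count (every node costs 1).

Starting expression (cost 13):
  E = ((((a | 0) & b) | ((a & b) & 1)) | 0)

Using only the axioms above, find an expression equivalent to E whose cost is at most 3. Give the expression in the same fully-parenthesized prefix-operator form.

(a & b)   [cost 3]

(1) (a | 0)  =[or_false →]=  a    ⊢ (((a & b) | ((a & b) & 1)) | 0)
(2) ((a & b) | ((a & b) & 1))  =[absorb_or →]=  (a & b)    ⊢ ((a & b) | 0)
(3) ((a & b) | 0)  =[or_false →]=  (a & b)    ⊢ cost 3, within 3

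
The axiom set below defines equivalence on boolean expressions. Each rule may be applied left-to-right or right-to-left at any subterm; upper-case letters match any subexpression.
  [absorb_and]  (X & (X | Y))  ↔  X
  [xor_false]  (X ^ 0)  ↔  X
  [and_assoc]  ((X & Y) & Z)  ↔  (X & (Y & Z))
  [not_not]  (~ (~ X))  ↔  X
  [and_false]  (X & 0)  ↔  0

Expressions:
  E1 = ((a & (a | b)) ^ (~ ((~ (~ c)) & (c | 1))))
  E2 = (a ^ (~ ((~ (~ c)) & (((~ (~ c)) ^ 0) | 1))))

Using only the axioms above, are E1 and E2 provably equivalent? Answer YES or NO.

1. [absorb_and →] (a & (a | b))  →  a;  E1 = (a ^ (~ ((~ (~ c)) & (c | 1))))
2. [not_not →] (~ (~ c))  →  c;  E1 = (a ^ (~ (c & (c | 1))))
3. [absorb_and →] (c & (c | 1))  →  c;  E1 = (a ^ (~ c))
4. [not_not ←] c  →  (~ (~ c));  E1 = (a ^ (~ (~ (~ c))))
5. [absorb_and ←] (~ (~ c))  →  ((~ (~ c)) & ((~ (~ c)) | 1));  E1 = (a ^ (~ ((~ (~ c)) & ((~ (~ c)) | 1))))
6. [xor_false ←] (~ (~ c))  →  ((~ (~ c)) ^ 0);  this is E2

YES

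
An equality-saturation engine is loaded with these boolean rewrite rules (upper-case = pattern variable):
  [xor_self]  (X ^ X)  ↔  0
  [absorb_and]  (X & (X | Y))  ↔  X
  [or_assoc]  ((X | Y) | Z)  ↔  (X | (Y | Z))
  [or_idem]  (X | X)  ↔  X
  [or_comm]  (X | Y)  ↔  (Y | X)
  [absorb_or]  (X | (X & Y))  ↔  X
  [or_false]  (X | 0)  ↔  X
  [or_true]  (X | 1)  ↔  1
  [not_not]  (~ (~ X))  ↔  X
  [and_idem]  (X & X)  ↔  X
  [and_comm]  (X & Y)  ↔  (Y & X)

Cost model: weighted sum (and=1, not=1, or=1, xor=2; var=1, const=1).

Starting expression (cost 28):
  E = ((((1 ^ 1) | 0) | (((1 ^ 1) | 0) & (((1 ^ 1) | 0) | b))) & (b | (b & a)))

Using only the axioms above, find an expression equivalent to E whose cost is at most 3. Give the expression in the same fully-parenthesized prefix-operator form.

(1) (((1 ^ 1) | 0) & (((1 ^ 1) | 0) | b))  =[absorb_and →]=  ((1 ^ 1) | 0)    ⊢ ((((1 ^ 1) | 0) | ((1 ^ 1) | 0)) & (b | (b & a)))
(2) (((1 ^ 1) | 0) | ((1 ^ 1) | 0))  =[or_idem →]=  ((1 ^ 1) | 0)    ⊢ (((1 ^ 1) | 0) & (b | (b & a)))
(3) (1 ^ 1)  =[xor_self →]=  0    ⊢ ((0 | 0) & (b | (b & a)))
(4) (b | (b & a))  =[absorb_or →]=  b    ⊢ ((0 | 0) & b)
(5) (0 | 0)  =[or_idem →]=  0    ⊢ cost 3, within 3

(0 & b)   [cost 3]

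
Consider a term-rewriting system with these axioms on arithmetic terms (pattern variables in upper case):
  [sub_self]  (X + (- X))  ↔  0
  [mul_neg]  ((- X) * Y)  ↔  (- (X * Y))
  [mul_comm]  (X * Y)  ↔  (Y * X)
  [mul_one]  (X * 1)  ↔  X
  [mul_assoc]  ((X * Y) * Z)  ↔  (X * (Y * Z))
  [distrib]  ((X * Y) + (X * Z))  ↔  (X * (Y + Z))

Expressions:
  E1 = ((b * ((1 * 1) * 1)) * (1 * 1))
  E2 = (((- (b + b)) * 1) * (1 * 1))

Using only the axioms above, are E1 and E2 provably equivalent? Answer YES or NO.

NO

Every axiom is a valid identity, so a rewrite proof would force E1 and E2 to agree under every assignment.
At b=1: E1 = 1 but E2 = -2; they differ, so no derivation exists.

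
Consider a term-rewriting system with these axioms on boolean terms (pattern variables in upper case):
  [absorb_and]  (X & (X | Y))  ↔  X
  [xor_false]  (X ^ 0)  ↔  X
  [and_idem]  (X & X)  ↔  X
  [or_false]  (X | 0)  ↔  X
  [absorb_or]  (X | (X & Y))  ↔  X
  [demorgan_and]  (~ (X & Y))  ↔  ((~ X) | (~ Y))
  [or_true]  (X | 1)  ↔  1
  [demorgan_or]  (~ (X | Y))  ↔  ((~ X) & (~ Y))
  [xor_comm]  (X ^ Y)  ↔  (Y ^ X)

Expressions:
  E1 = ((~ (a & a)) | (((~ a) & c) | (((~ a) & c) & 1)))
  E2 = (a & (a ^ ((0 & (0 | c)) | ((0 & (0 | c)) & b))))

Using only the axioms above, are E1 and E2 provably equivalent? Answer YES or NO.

NO

The axioms are sound identities: if E1 ↔* E2 then E1 and E2 evaluate identically under any assignment.
Under a=0, b=0, c=0: E1 evaluates to 1, E2 to 0. Distinct ⇒ no rewrite sequence connects them.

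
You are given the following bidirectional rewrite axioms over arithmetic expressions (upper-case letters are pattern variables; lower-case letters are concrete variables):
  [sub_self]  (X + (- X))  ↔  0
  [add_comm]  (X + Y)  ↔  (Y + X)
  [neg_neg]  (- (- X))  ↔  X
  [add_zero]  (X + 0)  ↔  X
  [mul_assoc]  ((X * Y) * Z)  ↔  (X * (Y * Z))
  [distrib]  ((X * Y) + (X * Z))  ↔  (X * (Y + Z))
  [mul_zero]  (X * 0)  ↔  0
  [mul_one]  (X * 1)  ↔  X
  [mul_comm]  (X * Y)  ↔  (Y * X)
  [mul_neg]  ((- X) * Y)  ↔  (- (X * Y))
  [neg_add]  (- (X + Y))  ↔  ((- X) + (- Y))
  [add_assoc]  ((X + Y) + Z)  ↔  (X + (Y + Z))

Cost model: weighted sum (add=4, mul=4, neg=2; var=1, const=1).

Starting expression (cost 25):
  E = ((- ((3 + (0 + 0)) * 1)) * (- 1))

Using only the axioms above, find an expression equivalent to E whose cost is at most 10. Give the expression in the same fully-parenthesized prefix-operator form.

1. [mul_one →] ((3 + (0 + 0)) * 1)  →  (3 + (0 + 0));  E = ((- (3 + (0 + 0))) * (- 1))
2. [add_zero →] (0 + 0)  →  0;  E = ((- (3 + 0)) * (- 1))
3. [add_zero →] (3 + 0)  →  3;  cost 10 ≤ 10, done

((- 3) * (- 1))   [cost 10]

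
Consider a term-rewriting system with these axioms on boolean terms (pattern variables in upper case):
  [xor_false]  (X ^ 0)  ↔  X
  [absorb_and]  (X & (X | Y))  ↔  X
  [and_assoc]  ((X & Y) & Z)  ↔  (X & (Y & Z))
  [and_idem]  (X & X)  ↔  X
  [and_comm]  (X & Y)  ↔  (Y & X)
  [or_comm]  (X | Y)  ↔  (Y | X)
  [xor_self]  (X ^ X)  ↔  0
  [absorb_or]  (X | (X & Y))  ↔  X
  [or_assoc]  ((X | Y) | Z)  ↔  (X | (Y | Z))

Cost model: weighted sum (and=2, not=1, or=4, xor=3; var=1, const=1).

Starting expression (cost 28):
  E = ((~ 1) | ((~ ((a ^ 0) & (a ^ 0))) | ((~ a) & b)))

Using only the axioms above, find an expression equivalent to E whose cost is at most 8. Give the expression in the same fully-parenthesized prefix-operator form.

1. [and_idem →] ((a ^ 0) & (a ^ 0))  →  (a ^ 0);  E = ((~ 1) | ((~ (a ^ 0)) | ((~ a) & b)))
2. [xor_false →] (a ^ 0)  →  a;  E = ((~ 1) | ((~ a) | ((~ a) & b)))
3. [absorb_or →] ((~ a) | ((~ a) & b))  →  (~ a);  cost 8 ≤ 8, done

((~ 1) | (~ a))   [cost 8]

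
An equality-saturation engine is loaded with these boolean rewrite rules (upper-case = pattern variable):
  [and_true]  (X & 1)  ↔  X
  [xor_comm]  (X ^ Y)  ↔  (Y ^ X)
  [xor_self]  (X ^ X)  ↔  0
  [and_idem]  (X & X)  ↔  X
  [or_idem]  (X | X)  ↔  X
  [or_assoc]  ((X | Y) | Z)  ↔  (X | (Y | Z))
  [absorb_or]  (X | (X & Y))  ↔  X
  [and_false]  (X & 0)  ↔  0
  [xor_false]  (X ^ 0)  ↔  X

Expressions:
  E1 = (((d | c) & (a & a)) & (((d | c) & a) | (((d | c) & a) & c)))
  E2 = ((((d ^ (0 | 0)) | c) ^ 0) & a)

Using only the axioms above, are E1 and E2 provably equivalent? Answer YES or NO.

step 1: absorb_or (→) rewrites (((d | c) & a) | (((d | c) & a) & c)) into ((d | c) & a), now (((d | c) & (a & a)) & ((d | c) & a))
step 2: and_idem (→) rewrites (a & a) into a, now (((d | c) & a) & ((d | c) & a))
step 3: and_idem (→) rewrites (((d | c) & a) & ((d | c) & a)) into ((d | c) & a)
step 4: xor_false (←) rewrites d into (d ^ 0), now (((d ^ 0) | c) & a)
step 5: or_idem (←) rewrites 0 into (0 | 0), now (((d ^ (0 | 0)) | c) & a)
step 6: xor_false (←) rewrites ((d ^ (0 | 0)) | c) into (((d ^ (0 | 0)) | c) ^ 0), which is E2

YES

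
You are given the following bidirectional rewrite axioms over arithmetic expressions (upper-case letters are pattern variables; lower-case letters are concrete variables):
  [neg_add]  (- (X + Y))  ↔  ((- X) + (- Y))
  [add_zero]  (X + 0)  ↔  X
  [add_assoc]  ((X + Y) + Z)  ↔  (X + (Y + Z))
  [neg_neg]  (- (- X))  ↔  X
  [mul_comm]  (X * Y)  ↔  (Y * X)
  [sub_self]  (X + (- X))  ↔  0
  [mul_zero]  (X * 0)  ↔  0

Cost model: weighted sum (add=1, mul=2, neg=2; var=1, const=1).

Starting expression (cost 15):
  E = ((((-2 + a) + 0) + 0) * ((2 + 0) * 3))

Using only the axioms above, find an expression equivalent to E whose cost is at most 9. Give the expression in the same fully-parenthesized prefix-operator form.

((-2 + a) * (2 * 3))   [cost 9]

(1) (2 + 0)  =[add_zero →]=  2    ⊢ ((((-2 + a) + 0) + 0) * (2 * 3))
(2) (((-2 + a) + 0) + 0)  =[add_zero →]=  ((-2 + a) + 0)    ⊢ (((-2 + a) + 0) * (2 * 3))
(3) ((-2 + a) + 0)  =[add_zero →]=  (-2 + a)    ⊢ cost 9, within 9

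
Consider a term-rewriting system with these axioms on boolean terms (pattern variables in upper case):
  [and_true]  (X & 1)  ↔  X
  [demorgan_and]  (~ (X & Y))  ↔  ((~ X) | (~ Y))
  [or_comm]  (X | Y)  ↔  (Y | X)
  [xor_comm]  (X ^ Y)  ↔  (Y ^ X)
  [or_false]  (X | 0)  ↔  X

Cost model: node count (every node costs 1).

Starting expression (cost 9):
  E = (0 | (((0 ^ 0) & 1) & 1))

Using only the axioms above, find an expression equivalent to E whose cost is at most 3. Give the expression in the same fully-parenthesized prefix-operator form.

(0 ^ 0)   [cost 3]

step 1: and_true (→) rewrites ((0 ^ 0) & 1) into (0 ^ 0), now (0 | ((0 ^ 0) & 1))
step 2: or_comm (→) rewrites (0 | ((0 ^ 0) & 1)) into (((0 ^ 0) & 1) | 0)
step 3: and_true (→) rewrites ((0 ^ 0) & 1) into (0 ^ 0), now ((0 ^ 0) | 0)
step 4: or_false (→) rewrites ((0 ^ 0) | 0) into (0 ^ 0), reaching cost 3 (bound 3)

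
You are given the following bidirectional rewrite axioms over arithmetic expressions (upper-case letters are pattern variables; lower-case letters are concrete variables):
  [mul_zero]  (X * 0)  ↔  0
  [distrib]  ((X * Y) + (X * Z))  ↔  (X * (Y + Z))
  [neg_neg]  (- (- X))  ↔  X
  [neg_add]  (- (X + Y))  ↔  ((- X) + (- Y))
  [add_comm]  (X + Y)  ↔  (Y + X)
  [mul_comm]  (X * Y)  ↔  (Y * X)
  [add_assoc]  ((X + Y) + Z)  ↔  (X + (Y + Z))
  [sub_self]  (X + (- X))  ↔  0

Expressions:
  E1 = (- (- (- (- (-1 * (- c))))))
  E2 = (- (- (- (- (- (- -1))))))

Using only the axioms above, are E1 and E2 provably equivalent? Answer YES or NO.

NO

All listed rules preserve value, hence provable equivalence implies equal values everywhere; look for a separating assignment.
c=0 gives E1 ↦ 0, E2 ↦ -1; values differ ⇒ not provably equivalent.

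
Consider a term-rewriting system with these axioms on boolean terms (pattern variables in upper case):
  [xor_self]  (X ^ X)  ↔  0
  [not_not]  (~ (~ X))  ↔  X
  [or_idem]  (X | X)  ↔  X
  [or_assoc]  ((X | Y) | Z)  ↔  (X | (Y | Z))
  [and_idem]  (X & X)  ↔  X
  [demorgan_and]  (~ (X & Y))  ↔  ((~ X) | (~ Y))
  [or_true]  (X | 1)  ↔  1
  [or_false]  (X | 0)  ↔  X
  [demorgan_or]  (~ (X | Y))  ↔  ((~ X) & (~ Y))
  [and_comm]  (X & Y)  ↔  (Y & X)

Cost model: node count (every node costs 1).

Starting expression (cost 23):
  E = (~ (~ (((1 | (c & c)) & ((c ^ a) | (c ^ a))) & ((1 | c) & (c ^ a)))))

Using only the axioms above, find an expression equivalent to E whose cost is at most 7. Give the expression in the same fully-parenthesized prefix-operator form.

1. [not_not →] (~ (~ (((1 | (c & c)) & ((c ^ a) | (c ^ a))) & ((1 | c) & (c ^ a)))))  →  (((1 | (c & c)) & ((c ^ a) | (c ^ a))) & ((1 | c) & (c ^ a)))
2. [or_idem →] ((c ^ a) | (c ^ a))  →  (c ^ a);  E = (((1 | (c & c)) & (c ^ a)) & ((1 | c) & (c ^ a)))
3. [and_idem →] (c & c)  →  c;  E = (((1 | c) & (c ^ a)) & ((1 | c) & (c ^ a)))
4. [and_idem →] (((1 | c) & (c ^ a)) & ((1 | c) & (c ^ a)))  →  ((1 | c) & (c ^ a));  cost 7 ≤ 7, done

((1 | c) & (c ^ a))   [cost 7]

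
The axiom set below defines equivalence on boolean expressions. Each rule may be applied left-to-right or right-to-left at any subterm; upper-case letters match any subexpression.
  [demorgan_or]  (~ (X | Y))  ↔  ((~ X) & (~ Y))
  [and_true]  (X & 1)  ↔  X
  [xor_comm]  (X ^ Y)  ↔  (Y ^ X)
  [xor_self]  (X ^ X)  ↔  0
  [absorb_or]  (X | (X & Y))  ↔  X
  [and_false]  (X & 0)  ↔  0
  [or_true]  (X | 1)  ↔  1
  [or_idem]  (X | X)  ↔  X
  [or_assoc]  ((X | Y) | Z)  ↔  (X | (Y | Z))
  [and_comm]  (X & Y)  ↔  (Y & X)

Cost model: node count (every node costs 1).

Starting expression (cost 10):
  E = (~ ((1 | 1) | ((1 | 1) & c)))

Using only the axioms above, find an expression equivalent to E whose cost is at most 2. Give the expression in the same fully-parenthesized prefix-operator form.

step 1: or_idem (→) rewrites (1 | 1) into 1, now (~ ((1 | 1) | (1 & c)))
step 2: or_idem (→) rewrites (1 | 1) into 1, now (~ (1 | (1 & c)))
step 3: absorb_or (→) rewrites (1 | (1 & c)) into 1, reaching cost 2 (bound 2)

(~ 1)   [cost 2]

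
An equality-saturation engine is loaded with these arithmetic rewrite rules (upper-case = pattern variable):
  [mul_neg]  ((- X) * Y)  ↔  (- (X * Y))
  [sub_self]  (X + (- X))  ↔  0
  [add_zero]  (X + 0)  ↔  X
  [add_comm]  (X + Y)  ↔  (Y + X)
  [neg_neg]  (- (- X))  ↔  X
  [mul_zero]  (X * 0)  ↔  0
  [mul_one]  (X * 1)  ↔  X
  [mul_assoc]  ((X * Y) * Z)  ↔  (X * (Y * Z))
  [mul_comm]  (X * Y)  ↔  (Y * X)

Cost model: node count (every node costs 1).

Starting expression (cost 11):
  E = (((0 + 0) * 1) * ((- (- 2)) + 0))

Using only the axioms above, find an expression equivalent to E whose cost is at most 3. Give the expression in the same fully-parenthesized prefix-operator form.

1. [neg_neg →] (- (- 2))  →  2;  E = (((0 + 0) * 1) * (2 + 0))
2. [mul_one →] ((0 + 0) * 1)  →  (0 + 0);  E = ((0 + 0) * (2 + 0))
3. [add_zero →] (0 + 0)  →  0;  E = (0 * (2 + 0))
4. [add_zero →] (2 + 0)  →  2;  cost 3 ≤ 3, done

(0 * 2)   [cost 3]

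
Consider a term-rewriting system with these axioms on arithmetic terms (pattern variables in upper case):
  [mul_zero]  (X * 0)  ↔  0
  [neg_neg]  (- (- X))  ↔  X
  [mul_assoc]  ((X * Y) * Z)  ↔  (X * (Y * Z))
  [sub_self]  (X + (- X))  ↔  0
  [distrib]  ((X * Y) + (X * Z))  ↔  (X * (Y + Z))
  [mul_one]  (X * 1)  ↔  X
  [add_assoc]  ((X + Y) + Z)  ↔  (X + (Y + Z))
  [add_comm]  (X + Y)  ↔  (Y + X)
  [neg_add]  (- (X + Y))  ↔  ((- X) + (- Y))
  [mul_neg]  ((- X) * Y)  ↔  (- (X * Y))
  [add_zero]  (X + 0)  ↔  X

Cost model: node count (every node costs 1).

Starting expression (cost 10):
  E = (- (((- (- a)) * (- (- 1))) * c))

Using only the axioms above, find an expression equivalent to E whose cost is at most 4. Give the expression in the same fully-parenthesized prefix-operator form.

(1) (- (- a))  =[neg_neg →]=  a    ⊢ (- ((a * (- (- 1))) * c))
(2) (- (- 1))  =[neg_neg →]=  1    ⊢ (- ((a * 1) * c))
(3) (a * 1)  =[mul_one →]=  a    ⊢ cost 4, within 4

(- (a * c))   [cost 4]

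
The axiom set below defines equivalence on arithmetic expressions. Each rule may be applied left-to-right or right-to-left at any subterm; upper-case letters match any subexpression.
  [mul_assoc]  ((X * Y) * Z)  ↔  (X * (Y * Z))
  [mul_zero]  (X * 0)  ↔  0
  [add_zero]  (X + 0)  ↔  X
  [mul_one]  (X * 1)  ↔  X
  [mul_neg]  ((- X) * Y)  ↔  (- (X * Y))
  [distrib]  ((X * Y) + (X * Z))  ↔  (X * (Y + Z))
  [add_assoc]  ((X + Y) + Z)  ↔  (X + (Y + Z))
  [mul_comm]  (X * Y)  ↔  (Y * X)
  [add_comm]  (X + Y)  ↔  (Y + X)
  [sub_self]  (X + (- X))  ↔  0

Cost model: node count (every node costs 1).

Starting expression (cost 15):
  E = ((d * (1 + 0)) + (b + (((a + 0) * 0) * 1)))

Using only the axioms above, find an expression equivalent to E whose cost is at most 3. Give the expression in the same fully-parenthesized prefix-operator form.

step 1: add_zero (→) rewrites (a + 0) into a, now ((d * (1 + 0)) + (b + ((a * 0) * 1)))
step 2: mul_one (→) rewrites ((a * 0) * 1) into (a * 0), now ((d * (1 + 0)) + (b + (a * 0)))
step 3: add_zero (→) rewrites (1 + 0) into 1, now ((d * 1) + (b + (a * 0)))
step 4: mul_one (→) rewrites (d * 1) into d, now (d + (b + (a * 0)))
step 5: mul_zero (→) rewrites (a * 0) into 0, now (d + (b + 0))
step 6: add_zero (→) rewrites (b + 0) into b, reaching cost 3 (bound 3)

(d + b)   [cost 3]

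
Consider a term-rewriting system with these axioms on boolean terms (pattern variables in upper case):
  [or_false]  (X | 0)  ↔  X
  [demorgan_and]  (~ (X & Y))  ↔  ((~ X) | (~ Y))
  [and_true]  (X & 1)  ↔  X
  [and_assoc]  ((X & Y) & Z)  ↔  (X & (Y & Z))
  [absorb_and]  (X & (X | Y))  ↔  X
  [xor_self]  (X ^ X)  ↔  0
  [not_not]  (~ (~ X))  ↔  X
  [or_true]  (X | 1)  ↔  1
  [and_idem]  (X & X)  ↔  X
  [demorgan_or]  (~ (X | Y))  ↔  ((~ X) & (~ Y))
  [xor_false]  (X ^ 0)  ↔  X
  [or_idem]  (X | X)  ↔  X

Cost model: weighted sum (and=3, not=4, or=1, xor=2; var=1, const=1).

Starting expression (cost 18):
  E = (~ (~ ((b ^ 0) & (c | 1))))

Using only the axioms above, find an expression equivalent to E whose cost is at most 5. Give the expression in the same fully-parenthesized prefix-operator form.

(b & 1)   [cost 5]

(1) (c | 1)  =[or_true →]=  1    ⊢ (~ (~ ((b ^ 0) & 1)))
(2) (b ^ 0)  =[xor_false →]=  b    ⊢ (~ (~ (b & 1)))
(3) (~ (~ (b & 1)))  =[not_not →]=  (b & 1)    ⊢ cost 5, within 5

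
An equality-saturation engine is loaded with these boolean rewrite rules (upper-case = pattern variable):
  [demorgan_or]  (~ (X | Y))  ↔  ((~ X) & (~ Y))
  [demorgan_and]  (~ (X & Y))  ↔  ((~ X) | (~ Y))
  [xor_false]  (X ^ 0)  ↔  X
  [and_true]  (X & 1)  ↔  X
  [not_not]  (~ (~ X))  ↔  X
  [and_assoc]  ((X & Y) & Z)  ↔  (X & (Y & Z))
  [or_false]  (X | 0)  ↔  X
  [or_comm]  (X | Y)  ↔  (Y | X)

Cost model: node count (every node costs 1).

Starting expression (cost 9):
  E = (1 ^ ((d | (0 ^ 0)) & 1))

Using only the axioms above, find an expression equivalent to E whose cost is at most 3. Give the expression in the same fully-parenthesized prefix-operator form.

(1) (0 ^ 0)  =[xor_false →]=  0    ⊢ (1 ^ ((d | 0) & 1))
(2) (d | 0)  =[or_false →]=  d    ⊢ (1 ^ (d & 1))
(3) (d & 1)  =[and_true →]=  d    ⊢ cost 3, within 3

(1 ^ d)   [cost 3]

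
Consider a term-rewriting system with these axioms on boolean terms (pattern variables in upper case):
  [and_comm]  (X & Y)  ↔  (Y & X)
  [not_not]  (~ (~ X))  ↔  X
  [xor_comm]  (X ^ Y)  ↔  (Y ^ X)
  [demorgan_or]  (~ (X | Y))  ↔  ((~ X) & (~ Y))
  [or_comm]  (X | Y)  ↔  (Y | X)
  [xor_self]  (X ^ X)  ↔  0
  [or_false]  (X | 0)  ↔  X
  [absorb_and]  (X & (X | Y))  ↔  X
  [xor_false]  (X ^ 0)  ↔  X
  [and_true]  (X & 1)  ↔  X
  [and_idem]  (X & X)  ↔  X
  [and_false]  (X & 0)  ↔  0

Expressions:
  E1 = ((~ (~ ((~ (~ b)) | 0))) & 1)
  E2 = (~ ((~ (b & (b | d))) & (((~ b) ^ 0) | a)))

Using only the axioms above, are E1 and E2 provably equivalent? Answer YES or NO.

YES

(1) (~ (~ ((~ (~ b)) | 0)))  =[not_not →]=  ((~ (~ b)) | 0)    ⊢ (((~ (~ b)) | 0) & 1)
(2) (((~ (~ b)) | 0) & 1)  =[and_true →]=  ((~ (~ b)) | 0)
(3) ((~ (~ b)) | 0)  =[or_false →]=  (~ (~ b))
(4) (~ b)  =[absorb_and ←]=  ((~ b) & ((~ b) | a))    ⊢ (~ ((~ b) & ((~ b) | a)))
(5) b  =[absorb_and ←]=  (b & (b | d))    ⊢ (~ ((~ (b & (b | d))) & ((~ b) | a)))
(6) (~ b)  =[xor_false ←]=  ((~ b) ^ 0)    ⊢ E2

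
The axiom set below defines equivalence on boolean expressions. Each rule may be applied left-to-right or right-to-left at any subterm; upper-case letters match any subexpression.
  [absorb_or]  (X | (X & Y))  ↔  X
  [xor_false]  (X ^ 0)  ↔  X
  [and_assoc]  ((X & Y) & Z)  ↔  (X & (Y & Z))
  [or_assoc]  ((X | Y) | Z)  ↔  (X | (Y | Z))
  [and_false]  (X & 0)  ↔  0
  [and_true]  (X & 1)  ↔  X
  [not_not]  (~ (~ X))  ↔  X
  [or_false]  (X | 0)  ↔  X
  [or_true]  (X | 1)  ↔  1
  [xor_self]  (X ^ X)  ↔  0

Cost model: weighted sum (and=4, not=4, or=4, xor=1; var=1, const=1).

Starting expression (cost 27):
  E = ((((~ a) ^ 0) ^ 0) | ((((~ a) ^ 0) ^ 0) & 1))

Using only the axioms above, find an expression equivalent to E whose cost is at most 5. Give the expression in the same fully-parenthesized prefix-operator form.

(1) ((((~ a) ^ 0) ^ 0) | ((((~ a) ^ 0) ^ 0) & 1))  =[absorb_or →]=  (((~ a) ^ 0) ^ 0)
(2) (((~ a) ^ 0) ^ 0)  =[xor_false →]=  ((~ a) ^ 0)
(3) ((~ a) ^ 0)  =[xor_false →]=  (~ a)    ⊢ cost 5, within 5

(~ a)   [cost 5]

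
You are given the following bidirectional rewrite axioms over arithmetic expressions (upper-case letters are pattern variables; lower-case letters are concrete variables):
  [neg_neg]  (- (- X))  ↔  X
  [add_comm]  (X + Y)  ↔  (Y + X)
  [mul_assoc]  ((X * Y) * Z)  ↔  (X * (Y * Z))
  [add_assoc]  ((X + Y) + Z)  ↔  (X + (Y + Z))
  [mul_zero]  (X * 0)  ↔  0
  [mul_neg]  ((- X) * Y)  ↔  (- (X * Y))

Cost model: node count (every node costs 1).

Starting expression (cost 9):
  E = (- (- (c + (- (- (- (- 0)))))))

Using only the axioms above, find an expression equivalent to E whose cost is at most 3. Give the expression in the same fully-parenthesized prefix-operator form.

(c + 0)   [cost 3]

(1) (- (- (c + (- (- (- (- 0)))))))  =[neg_neg →]=  (c + (- (- (- (- 0)))))
(2) (- (- (- (- 0))))  =[neg_neg →]=  (- (- 0))    ⊢ (c + (- (- 0)))
(3) (- (- 0))  =[neg_neg →]=  0    ⊢ cost 3, within 3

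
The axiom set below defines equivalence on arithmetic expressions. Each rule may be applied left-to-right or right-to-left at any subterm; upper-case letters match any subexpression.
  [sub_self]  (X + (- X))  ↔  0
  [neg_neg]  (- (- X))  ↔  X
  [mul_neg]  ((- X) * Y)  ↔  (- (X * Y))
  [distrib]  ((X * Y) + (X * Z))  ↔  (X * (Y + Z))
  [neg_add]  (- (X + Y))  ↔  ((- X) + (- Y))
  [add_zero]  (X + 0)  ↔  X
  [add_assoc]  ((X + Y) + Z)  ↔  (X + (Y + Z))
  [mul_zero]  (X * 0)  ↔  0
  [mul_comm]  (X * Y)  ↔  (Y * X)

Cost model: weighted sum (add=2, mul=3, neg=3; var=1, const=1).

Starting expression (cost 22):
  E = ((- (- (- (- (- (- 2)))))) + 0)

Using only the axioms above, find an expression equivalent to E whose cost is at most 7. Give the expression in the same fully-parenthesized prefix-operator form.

(- (- 2))   [cost 7]

step 1: neg_neg (→) rewrites (- (- (- (- (- 2))))) into (- (- (- 2))), now ((- (- (- (- 2)))) + 0)
step 2: neg_neg (→) rewrites (- (- (- 2))) into (- 2), now ((- (- 2)) + 0)
step 3: add_zero (→) rewrites ((- (- 2)) + 0) into (- (- 2)), reaching cost 7 (bound 7)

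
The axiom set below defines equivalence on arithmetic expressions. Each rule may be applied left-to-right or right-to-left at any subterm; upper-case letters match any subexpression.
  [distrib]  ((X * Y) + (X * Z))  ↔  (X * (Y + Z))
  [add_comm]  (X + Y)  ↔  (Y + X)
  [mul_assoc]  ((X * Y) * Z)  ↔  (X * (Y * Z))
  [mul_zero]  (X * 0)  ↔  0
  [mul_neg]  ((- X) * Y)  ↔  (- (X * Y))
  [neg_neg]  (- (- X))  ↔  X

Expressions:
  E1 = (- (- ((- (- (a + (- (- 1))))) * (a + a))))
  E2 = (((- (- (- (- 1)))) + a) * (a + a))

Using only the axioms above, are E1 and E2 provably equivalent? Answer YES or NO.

YES

step 1: neg_neg (→) rewrites (- (- ((- (- (a + (- (- 1))))) * (a + a)))) into ((- (- (a + (- (- 1))))) * (a + a))
step 2: neg_neg (→) rewrites (- (- (a + (- (- 1))))) into (a + (- (- 1))), now ((a + (- (- 1))) * (a + a))
step 3: neg_neg (←) rewrites 1 into (- (- 1)), now ((a + (- (- (- (- 1))))) * (a + a))
step 4: add_comm (→) rewrites (a + (- (- (- (- 1))))) into ((- (- (- (- 1)))) + a), which is E2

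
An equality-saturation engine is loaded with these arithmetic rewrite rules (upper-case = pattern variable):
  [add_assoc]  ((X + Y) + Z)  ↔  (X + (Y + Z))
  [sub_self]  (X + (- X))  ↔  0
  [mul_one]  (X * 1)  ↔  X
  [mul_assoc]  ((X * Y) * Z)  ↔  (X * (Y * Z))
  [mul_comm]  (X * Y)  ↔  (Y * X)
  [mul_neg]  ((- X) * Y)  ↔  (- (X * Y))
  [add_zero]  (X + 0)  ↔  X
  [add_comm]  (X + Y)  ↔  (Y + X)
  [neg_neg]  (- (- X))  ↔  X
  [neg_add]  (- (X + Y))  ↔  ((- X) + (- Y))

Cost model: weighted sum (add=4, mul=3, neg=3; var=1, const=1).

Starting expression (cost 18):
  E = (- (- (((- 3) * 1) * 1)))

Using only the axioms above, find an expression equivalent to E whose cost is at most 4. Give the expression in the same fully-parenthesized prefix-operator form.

1. [mul_one →] ((- 3) * 1)  →  (- 3);  E = (- (- ((- 3) * 1)))
2. [neg_neg →] (- (- ((- 3) * 1)))  →  ((- 3) * 1)
3. [mul_one →] ((- 3) * 1)  →  (- 3);  cost 4 ≤ 4, done

(- 3)   [cost 4]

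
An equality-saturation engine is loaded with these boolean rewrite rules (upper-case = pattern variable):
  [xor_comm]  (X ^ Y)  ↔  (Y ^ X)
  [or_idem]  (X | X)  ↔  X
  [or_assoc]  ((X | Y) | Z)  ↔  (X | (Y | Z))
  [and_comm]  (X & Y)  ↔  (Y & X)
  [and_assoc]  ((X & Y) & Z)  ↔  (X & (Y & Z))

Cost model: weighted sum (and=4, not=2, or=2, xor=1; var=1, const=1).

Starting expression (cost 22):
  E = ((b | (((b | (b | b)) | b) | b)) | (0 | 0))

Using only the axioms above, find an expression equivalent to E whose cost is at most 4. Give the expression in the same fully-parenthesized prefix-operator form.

step 1: or_assoc (→) rewrites (((b | (b | b)) | b) | b) into ((b | (b | b)) | (b | b)), now ((b | ((b | (b | b)) | (b | b))) | (0 | 0))
step 2: or_idem (→) rewrites (b | b) into b, now ((b | ((b | b) | (b | b))) | (0 | 0))
step 3: or_idem (→) rewrites ((b | b) | (b | b)) into (b | b), now ((b | (b | b)) | (0 | 0))
step 4: or_idem (→) rewrites (0 | 0) into 0, now ((b | (b | b)) | 0)
step 5: or_idem (→) rewrites (b | b) into b, now ((b | b) | 0)
step 6: or_idem (→) rewrites (b | b) into b, reaching cost 4 (bound 4)

(b | 0)   [cost 4]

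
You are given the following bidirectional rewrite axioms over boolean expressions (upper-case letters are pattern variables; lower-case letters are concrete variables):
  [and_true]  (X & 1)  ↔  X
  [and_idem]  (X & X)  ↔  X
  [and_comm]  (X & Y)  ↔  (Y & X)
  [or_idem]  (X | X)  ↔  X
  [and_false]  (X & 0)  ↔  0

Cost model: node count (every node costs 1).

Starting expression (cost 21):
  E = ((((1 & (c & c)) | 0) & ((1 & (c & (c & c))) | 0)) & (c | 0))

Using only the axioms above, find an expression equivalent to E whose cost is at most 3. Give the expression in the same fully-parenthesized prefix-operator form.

(1) (c & c)  =[and_idem →]=  c    ⊢ ((((1 & (c & c)) | 0) & ((1 & (c & c)) | 0)) & (c | 0))
(2) (((1 & (c & c)) | 0) & ((1 & (c & c)) | 0))  =[and_idem →]=  ((1 & (c & c)) | 0)    ⊢ (((1 & (c & c)) | 0) & (c | 0))
(3) (1 & (c & c))  =[and_comm →]=  ((c & c) & 1)    ⊢ ((((c & c) & 1) | 0) & (c | 0))
(4) (c & c)  =[and_idem →]=  c    ⊢ (((c & 1) | 0) & (c | 0))
(5) (c & 1)  =[and_true →]=  c    ⊢ ((c | 0) & (c | 0))
(6) ((c | 0) & (c | 0))  =[and_idem →]=  (c | 0)    ⊢ cost 3, within 3

(c | 0)   [cost 3]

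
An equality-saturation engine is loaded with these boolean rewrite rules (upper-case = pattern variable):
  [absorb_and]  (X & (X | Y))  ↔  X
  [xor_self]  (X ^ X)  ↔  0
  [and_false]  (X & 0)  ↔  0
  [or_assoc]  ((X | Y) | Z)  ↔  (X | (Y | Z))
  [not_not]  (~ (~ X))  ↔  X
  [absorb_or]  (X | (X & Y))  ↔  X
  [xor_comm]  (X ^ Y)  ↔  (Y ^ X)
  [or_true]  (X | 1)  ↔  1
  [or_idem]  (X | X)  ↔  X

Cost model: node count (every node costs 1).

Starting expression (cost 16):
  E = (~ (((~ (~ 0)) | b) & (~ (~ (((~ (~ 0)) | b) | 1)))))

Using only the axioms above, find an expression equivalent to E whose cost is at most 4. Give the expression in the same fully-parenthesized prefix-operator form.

(~ (0 | b))   [cost 4]

1. [not_not →] (~ (~ (((~ (~ 0)) | b) | 1)))  →  (((~ (~ 0)) | b) | 1);  E = (~ (((~ (~ 0)) | b) & (((~ (~ 0)) | b) | 1)))
2. [absorb_and →] (((~ (~ 0)) | b) & (((~ (~ 0)) | b) | 1))  →  ((~ (~ 0)) | b);  E = (~ ((~ (~ 0)) | b))
3. [not_not →] (~ (~ 0))  →  0;  cost 4 ≤ 4, done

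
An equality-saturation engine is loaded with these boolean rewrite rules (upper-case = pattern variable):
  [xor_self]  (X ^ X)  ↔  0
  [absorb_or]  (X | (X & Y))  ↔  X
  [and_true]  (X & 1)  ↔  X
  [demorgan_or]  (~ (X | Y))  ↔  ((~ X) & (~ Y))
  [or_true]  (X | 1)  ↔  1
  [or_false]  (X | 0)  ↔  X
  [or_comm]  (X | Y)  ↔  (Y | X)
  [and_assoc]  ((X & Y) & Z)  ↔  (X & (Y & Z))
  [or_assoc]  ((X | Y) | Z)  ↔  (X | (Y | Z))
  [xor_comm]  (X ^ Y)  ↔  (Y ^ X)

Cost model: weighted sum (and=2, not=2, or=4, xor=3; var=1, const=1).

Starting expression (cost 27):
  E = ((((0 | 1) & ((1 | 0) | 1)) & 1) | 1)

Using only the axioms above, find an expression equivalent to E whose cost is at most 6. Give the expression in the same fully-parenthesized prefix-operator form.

1. [or_false →] (1 | 0)  →  1;  E = ((((0 | 1) & (1 | 1)) & 1) | 1)
2. [and_true →] (((0 | 1) & (1 | 1)) & 1)  →  ((0 | 1) & (1 | 1));  E = (((0 | 1) & (1 | 1)) | 1)
3. [or_true →] (1 | 1)  →  1;  E = (((0 | 1) & 1) | 1)
4. [or_comm →] (0 | 1)  →  (1 | 0);  E = (((1 | 0) & 1) | 1)
5. [or_false →] (1 | 0)  →  1;  E = ((1 & 1) | 1)
6. [and_true →] (1 & 1)  →  1;  cost 6 ≤ 6, done

(1 | 1)   [cost 6]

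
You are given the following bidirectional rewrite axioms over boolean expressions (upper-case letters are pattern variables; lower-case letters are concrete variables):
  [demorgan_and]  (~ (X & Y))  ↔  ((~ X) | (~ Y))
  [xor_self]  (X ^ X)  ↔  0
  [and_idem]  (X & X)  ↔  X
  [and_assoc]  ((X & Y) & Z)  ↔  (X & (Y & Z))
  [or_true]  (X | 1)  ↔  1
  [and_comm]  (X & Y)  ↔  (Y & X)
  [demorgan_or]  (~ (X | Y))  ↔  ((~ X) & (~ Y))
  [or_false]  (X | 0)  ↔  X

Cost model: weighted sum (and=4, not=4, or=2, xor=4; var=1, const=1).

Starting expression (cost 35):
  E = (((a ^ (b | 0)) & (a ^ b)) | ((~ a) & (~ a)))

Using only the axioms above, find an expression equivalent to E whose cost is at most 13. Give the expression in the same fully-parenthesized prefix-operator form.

(1) (b | 0)  =[or_false →]=  b    ⊢ (((a ^ b) & (a ^ b)) | ((~ a) & (~ a)))
(2) ((~ a) & (~ a))  =[and_idem →]=  (~ a)    ⊢ (((a ^ b) & (a ^ b)) | (~ a))
(3) ((a ^ b) & (a ^ b))  =[and_idem →]=  (a ^ b)    ⊢ cost 13, within 13

((a ^ b) | (~ a))   [cost 13]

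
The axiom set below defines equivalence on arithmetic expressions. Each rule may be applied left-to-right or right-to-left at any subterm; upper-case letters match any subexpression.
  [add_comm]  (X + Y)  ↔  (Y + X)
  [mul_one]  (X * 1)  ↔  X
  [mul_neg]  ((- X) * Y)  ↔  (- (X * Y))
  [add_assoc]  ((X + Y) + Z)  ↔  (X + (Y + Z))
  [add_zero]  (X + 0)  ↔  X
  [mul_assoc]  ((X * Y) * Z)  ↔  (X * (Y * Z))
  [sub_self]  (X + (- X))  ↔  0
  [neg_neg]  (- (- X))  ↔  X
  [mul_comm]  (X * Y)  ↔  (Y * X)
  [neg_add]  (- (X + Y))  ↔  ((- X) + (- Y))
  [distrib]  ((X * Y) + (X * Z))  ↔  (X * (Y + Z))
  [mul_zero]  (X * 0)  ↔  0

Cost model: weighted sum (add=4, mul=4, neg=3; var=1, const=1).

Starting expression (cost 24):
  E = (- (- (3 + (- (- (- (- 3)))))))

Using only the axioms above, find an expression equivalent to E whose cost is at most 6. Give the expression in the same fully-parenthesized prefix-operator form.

(3 + 3)   [cost 6]

(1) (- (- (3 + (- (- (- (- 3)))))))  =[neg_neg →]=  (3 + (- (- (- (- 3)))))
(2) (- (- 3))  =[neg_neg →]=  3    ⊢ (3 + (- (- 3)))
(3) (- (- 3))  =[neg_neg →]=  3    ⊢ cost 6, within 6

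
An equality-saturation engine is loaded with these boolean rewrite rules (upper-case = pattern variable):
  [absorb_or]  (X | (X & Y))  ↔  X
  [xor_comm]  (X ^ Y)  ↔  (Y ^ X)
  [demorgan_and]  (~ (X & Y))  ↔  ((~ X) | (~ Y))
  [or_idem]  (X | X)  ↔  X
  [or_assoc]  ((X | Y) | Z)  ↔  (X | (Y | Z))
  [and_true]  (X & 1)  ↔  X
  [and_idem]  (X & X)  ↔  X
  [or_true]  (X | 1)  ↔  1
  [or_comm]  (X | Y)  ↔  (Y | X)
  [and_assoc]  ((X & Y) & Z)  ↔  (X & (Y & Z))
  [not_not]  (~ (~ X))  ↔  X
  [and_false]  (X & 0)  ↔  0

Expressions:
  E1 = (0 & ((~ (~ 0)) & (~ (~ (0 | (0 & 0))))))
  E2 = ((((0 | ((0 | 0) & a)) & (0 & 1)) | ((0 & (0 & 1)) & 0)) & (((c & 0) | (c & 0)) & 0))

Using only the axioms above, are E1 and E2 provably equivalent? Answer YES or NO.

1. [absorb_or →] (0 | (0 & 0))  →  0;  E1 = (0 & ((~ (~ 0)) & (~ (~ 0))))
2. [and_idem →] ((~ (~ 0)) & (~ (~ 0)))  →  (~ (~ 0));  E1 = (0 & (~ (~ 0)))
3. [not_not →] (~ (~ 0))  →  0;  E1 = (0 & 0)
4. [and_idem ←] (0 & 0)  →  ((0 & 0) & (0 & 0))
5. [and_false ←] 0  →  (c & 0);  E1 = ((0 & 0) & ((c & 0) & 0))
6. [and_true ←] 0  →  (0 & 1);  E1 = ((0 & (0 & 1)) & ((c & 0) & 0))
7. [absorb_or ←] (0 & (0 & 1))  →  ((0 & (0 & 1)) | ((0 & (0 & 1)) & 0));  E1 = (((0 & (0 & 1)) | ((0 & (0 & 1)) & 0)) & ((c & 0) & 0))
8. [or_idem ←] (c & 0)  →  ((c & 0) | (c & 0));  E1 = (((0 & (0 & 1)) | ((0 & (0 & 1)) & 0)) & (((c & 0) | (c & 0)) & 0))
9. [absorb_or ←] 0  →  (0 | (0 & a));  E1 = ((((0 | (0 & a)) & (0 & 1)) | ((0 & (0 & 1)) & 0)) & (((c & 0) | (c & 0)) & 0))
10. [or_idem ←] 0  →  (0 | 0);  this is E2

YES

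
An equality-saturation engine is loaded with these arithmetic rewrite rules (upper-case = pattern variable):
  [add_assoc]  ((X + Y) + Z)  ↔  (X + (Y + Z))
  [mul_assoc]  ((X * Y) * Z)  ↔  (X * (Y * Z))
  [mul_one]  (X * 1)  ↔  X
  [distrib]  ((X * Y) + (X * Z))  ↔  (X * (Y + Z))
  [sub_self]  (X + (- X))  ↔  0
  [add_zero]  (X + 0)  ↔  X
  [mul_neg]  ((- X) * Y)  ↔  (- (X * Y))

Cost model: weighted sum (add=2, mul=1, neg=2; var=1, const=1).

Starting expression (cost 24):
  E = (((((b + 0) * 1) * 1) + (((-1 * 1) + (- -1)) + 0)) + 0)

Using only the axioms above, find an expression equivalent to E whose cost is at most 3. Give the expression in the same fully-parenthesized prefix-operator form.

(b * 1)   [cost 3]

1. [add_zero →] (((((b + 0) * 1) * 1) + (((-1 * 1) + (- -1)) + 0)) + 0)  →  ((((b + 0) * 1) * 1) + (((-1 * 1) + (- -1)) + 0))
2. [mul_one →] (((b + 0) * 1) * 1)  →  ((b + 0) * 1);  E = (((b + 0) * 1) + (((-1 * 1) + (- -1)) + 0))
3. [mul_one →] (-1 * 1)  →  -1;  E = (((b + 0) * 1) + ((-1 + (- -1)) + 0))
4. [add_zero →] ((-1 + (- -1)) + 0)  →  (-1 + (- -1));  E = (((b + 0) * 1) + (-1 + (- -1)))
5. [sub_self →] (-1 + (- -1))  →  0;  E = (((b + 0) * 1) + 0)
6. [add_zero →] (b + 0)  →  b;  E = ((b * 1) + 0)
7. [add_zero →] ((b * 1) + 0)  →  (b * 1);  cost 3 ≤ 3, done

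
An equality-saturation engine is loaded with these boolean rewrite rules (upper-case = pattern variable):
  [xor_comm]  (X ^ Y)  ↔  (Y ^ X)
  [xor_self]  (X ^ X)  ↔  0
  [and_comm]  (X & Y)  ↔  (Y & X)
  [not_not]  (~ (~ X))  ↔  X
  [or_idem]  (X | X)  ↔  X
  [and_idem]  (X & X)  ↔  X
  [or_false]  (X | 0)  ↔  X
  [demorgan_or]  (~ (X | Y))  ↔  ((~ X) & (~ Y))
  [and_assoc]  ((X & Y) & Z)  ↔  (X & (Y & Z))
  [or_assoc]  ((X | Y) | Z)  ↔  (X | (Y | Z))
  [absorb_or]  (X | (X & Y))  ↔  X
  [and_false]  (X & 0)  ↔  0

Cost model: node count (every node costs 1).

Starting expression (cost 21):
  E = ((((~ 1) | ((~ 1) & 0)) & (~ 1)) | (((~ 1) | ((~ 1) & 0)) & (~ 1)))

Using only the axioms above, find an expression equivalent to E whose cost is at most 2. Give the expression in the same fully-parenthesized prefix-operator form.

(~ 1)   [cost 2]

(1) ((((~ 1) | ((~ 1) & 0)) & (~ 1)) | (((~ 1) | ((~ 1) & 0)) & (~ 1)))  =[or_idem →]=  (((~ 1) | ((~ 1) & 0)) & (~ 1))
(2) ((~ 1) | ((~ 1) & 0))  =[absorb_or →]=  (~ 1)    ⊢ ((~ 1) & (~ 1))
(3) ((~ 1) & (~ 1))  =[and_idem →]=  (~ 1)    ⊢ cost 2, within 2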